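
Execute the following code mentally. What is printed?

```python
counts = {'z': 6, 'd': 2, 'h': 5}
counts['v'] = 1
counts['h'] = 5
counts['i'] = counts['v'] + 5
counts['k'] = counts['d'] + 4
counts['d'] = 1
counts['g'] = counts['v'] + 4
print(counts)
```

counts['v'] = 1 → {'z': 6, 'd': 2, 'h': 5, 'v': 1}
counts['h'] = 5 → {'z': 6, 'd': 2, 'h': 5, 'v': 1}
counts['i'] = counts['v']+5 = 6 → {'z': 6, 'd': 2, 'h': 5, 'v': 1, 'i': 6}
counts['k'] = counts['d']+4 = 6 → {'z': 6, 'd': 2, 'h': 5, 'v': 1, 'i': 6, 'k': 6}
counts['d'] = 1 → {'z': 6, 'd': 1, 'h': 5, 'v': 1, 'i': 6, 'k': 6}
counts['g'] = counts['v']+4 = 5 → {'z': 6, 'd': 1, 'h': 5, 'v': 1, 'i': 6, 'k': 6, 'g': 5}

{'z': 6, 'd': 1, 'h': 5, 'v': 1, 'i': 6, 'k': 6, 'g': 5}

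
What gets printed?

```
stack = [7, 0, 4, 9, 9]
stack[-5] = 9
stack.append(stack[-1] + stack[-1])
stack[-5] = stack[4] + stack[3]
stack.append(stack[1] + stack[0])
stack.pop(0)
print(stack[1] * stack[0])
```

72

stack[-5] = 9 → [9, 0, 4, 9, 9]
append stack[-1]+stack[-1] = 9+9 = 18 → [9, 0, 4, 9, 9, 18]
stack[-5] = stack[4]+stack[3] = 9+9 = 18 → [9, 18, 4, 9, 9, 18]
append stack[1]+stack[0] = 18+9 = 27 → [9, 18, 4, 9, 9, 18, 27]
pop(0) removes 9 → [18, 4, 9, 9, 18, 27]
stack[1]*stack[0] = 4*18 = 72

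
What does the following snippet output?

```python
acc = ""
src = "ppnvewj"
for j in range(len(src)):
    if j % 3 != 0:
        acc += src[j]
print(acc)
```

pnew

j=0: skip
j=1: add 'p' → 'p'
j=2: add 'n' → 'pn'
j=3: skip
j=4: add 'e' → 'pne'
j=5: add 'w' → 'pnew'
j=6: skip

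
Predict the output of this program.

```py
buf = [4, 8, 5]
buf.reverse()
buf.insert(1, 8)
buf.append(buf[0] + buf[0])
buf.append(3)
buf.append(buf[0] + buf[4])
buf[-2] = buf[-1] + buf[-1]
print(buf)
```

reverse → [5, 8, 4]
insert 8 at 1 → [5, 8, 8, 4]
append buf[0]+buf[0] = 5+5 = 10 → [5, 8, 8, 4, 10]
append 3 → [5, 8, 8, 4, 10, 3]
append buf[0]+buf[4] = 5+10 = 15 → [5, 8, 8, 4, 10, 3, 15]
buf[-2] = buf[-1]+buf[-1] = 15+15 = 30 → [5, 8, 8, 4, 10, 30, 15]

[5, 8, 8, 4, 10, 30, 15]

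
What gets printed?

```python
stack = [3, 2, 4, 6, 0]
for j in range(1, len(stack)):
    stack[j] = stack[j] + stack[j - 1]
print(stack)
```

[3, 5, 9, 15, 15]

j=1: stack[1] = 2+3 = 5 → [3, 5, 4, 6, 0]
j=2: stack[2] = 4+5 = 9 → [3, 5, 9, 6, 0]
j=3: stack[3] = 6+9 = 15 → [3, 5, 9, 15, 0]
j=4: stack[4] = 0+15 = 15 → [3, 5, 9, 15, 15]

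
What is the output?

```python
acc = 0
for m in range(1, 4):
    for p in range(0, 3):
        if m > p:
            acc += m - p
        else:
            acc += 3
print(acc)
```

19

m=1,p=0: 1>0, acc = 0+1 = 1
m=1,p=1: not 1>1, acc = 1+3 = 4
m=1,p=2: not 1>2, acc = 4+3 = 7
m=2,p=0: 2>0, acc = 7+2 = 9
m=2,p=1: 2>1, acc = 9+1 = 10
m=2,p=2: not 2>2, acc = 10+3 = 13
m=3,p=0: 3>0, acc = 13+3 = 16
m=3,p=1: 3>1, acc = 16+2 = 18
m=3,p=2: 3>2, acc = 18+1 = 19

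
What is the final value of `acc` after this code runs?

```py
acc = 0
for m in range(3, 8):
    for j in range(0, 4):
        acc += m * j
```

m=3,j=0: acc = 0+0 = 0
m=3,j=1: acc = 0+3 = 3
m=3,j=2: acc = 3+6 = 9
m=3,j=3: acc = 9+9 = 18
m=4,j=0: acc = 18+0 = 18
m=4,j=1: acc = 18+4 = 22
m=4,j=2: acc = 22+8 = 30
m=4,j=3: acc = 30+12 = 42
m=5,j=0: acc = 42+0 = 42
m=5,j=1: acc = 42+5 = 47
m=5,j=2: acc = 47+10 = 57
m=5,j=3: acc = 57+15 = 72
m=6,j=0: acc = 72+0 = 72
m=6,j=1: acc = 72+6 = 78
m=6,j=2: acc = 78+12 = 90
m=6,j=3: acc = 90+18 = 108
m=7,j=0: acc = 108+0 = 108
m=7,j=1: acc = 108+7 = 115
m=7,j=2: acc = 115+14 = 129
m=7,j=3: acc = 129+21 = 150

150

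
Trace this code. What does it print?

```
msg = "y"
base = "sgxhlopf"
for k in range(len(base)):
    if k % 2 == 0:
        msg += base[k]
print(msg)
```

k=0: add 's' → 'ys'
k=1: skip
k=2: add 'x' → 'ysx'
k=3: skip
k=4: add 'l' → 'ysxl'
k=5: skip
k=6: add 'p' → 'ysxlp'
k=7: skip

ysxlp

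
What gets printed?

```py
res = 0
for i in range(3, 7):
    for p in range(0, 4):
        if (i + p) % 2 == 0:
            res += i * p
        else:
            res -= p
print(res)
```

i=3,p=0: odd sum, res = 0-0 = 0
i=3,p=1: even sum, res = 0+3 = 3
i=3,p=2: odd sum, res = 3-2 = 1
i=3,p=3: even sum, res = 1+9 = 10
i=4,p=0: even sum, res = 10+0 = 10
i=4,p=1: odd sum, res = 10-1 = 9
i=4,p=2: even sum, res = 9+8 = 17
i=4,p=3: odd sum, res = 17-3 = 14
i=5,p=0: odd sum, res = 14-0 = 14
i=5,p=1: even sum, res = 14+5 = 19
i=5,p=2: odd sum, res = 19-2 = 17
i=5,p=3: even sum, res = 17+15 = 32
i=6,p=0: even sum, res = 32+0 = 32
i=6,p=1: odd sum, res = 32-1 = 31
i=6,p=2: even sum, res = 31+12 = 43
i=6,p=3: odd sum, res = 43-3 = 40

40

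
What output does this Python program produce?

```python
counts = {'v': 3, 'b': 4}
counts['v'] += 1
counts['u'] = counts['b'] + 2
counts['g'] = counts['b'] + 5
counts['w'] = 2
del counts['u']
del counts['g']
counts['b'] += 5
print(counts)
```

{'v': 4, 'b': 9, 'w': 2}

counts['v'] = 3+1 = 4 → {'v': 4, 'b': 4}
counts['u'] = counts['b']+2 = 6 → {'v': 4, 'b': 4, 'u': 6}
counts['g'] = counts['b']+5 = 9 → {'v': 4, 'b': 4, 'u': 6, 'g': 9}
counts['w'] = 2 → {'v': 4, 'b': 4, 'u': 6, 'g': 9, 'w': 2}
del 'u' → {'v': 4, 'b': 4, 'g': 9, 'w': 2}
del 'g' → {'v': 4, 'b': 4, 'w': 2}
counts['b'] = 4+5 = 9 → {'v': 4, 'b': 9, 'w': 2}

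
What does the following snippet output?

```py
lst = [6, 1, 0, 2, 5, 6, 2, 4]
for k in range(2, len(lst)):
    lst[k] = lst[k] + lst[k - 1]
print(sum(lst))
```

k=2: lst[2] = 0+1 = 1 → [6, 1, 1, 2, 5, 6, 2, 4]
k=3: lst[3] = 2+1 = 3 → [6, 1, 1, 3, 5, 6, 2, 4]
k=4: lst[4] = 5+3 = 8 → [6, 1, 1, 3, 8, 6, 2, 4]
k=5: lst[5] = 6+8 = 14 → [6, 1, 1, 3, 8, 14, 2, 4]
k=6: lst[6] = 2+14 = 16 → [6, 1, 1, 3, 8, 14, 16, 4]
k=7: lst[7] = 4+16 = 20 → [6, 1, 1, 3, 8, 14, 16, 20]
sum = 69

69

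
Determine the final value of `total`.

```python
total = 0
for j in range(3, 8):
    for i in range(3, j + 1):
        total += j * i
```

380

j=3,i=3: total = 0+9 = 9
j=4,i=3: total = 9+12 = 21
j=4,i=4: total = 21+16 = 37
j=5,i=3: total = 37+15 = 52
j=5,i=4: total = 52+20 = 72
j=5,i=5: total = 72+25 = 97
j=6,i=3: total = 97+18 = 115
j=6,i=4: total = 115+24 = 139
j=6,i=5: total = 139+30 = 169
j=6,i=6: total = 169+36 = 205
j=7,i=3: total = 205+21 = 226
j=7,i=4: total = 226+28 = 254
j=7,i=5: total = 254+35 = 289
j=7,i=6: total = 289+42 = 331
j=7,i=7: total = 331+49 = 380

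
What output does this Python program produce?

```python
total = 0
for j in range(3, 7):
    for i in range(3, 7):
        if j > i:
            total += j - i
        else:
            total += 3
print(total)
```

j=3,i=3: not 3>3, total = 0+3 = 3
j=3,i=4: not 3>4, total = 3+3 = 6
j=3,i=5: not 3>5, total = 6+3 = 9
j=3,i=6: not 3>6, total = 9+3 = 12
j=4,i=3: 4>3, total = 12+1 = 13
j=4,i=4: not 4>4, total = 13+3 = 16
j=4,i=5: not 4>5, total = 16+3 = 19
j=4,i=6: not 4>6, total = 19+3 = 22
j=5,i=3: 5>3, total = 22+2 = 24
j=5,i=4: 5>4, total = 24+1 = 25
j=5,i=5: not 5>5, total = 25+3 = 28
j=5,i=6: not 5>6, total = 28+3 = 31
j=6,i=3: 6>3, total = 31+3 = 34
j=6,i=4: 6>4, total = 34+2 = 36
j=6,i=5: 6>5, total = 36+1 = 37
j=6,i=6: not 6>6, total = 37+3 = 40

40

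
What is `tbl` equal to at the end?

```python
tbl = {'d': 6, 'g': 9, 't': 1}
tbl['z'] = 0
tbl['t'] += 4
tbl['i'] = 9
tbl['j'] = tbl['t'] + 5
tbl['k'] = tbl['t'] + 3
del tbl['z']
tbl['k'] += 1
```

{'d': 6, 'g': 9, 't': 5, 'i': 9, 'j': 10, 'k': 9}

tbl['z'] = 0 → {'d': 6, 'g': 9, 't': 1, 'z': 0}
tbl['t'] = 1+4 = 5 → {'d': 6, 'g': 9, 't': 5, 'z': 0}
tbl['i'] = 9 → {'d': 6, 'g': 9, 't': 5, 'z': 0, 'i': 9}
tbl['j'] = tbl['t']+5 = 10 → {'d': 6, 'g': 9, 't': 5, 'z': 0, 'i': 9, 'j': 10}
tbl['k'] = tbl['t']+3 = 8 → {'d': 6, 'g': 9, 't': 5, 'z': 0, 'i': 9, 'j': 10, 'k': 8}
del 'z' → {'d': 6, 'g': 9, 't': 5, 'i': 9, 'j': 10, 'k': 8}
tbl['k'] = 8+1 = 9 → {'d': 6, 'g': 9, 't': 5, 'i': 9, 'j': 10, 'k': 9}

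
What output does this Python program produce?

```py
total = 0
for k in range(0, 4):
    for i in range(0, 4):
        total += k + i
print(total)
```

48

k=0,i=0: total = 0+0 = 0
k=0,i=1: total = 0+1 = 1
k=0,i=2: total = 1+2 = 3
k=0,i=3: total = 3+3 = 6
k=1,i=0: total = 6+1 = 7
k=1,i=1: total = 7+2 = 9
k=1,i=2: total = 9+3 = 12
k=1,i=3: total = 12+4 = 16
k=2,i=0: total = 16+2 = 18
k=2,i=1: total = 18+3 = 21
k=2,i=2: total = 21+4 = 25
k=2,i=3: total = 25+5 = 30
k=3,i=0: total = 30+3 = 33
k=3,i=1: total = 33+4 = 37
k=3,i=2: total = 37+5 = 42
k=3,i=3: total = 42+6 = 48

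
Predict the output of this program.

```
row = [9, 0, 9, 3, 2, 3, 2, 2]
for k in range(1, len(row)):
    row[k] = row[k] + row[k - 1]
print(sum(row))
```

k=1: row[1] = 0+9 = 9 → [9, 9, 9, 3, 2, 3, 2, 2]
k=2: row[2] = 9+9 = 18 → [9, 9, 18, 3, 2, 3, 2, 2]
k=3: row[3] = 3+18 = 21 → [9, 9, 18, 21, 2, 3, 2, 2]
k=4: row[4] = 2+21 = 23 → [9, 9, 18, 21, 23, 3, 2, 2]
k=5: row[5] = 3+23 = 26 → [9, 9, 18, 21, 23, 26, 2, 2]
k=6: row[6] = 2+26 = 28 → [9, 9, 18, 21, 23, 26, 28, 2]
k=7: row[7] = 2+28 = 30 → [9, 9, 18, 21, 23, 26, 28, 30]
sum = 164

164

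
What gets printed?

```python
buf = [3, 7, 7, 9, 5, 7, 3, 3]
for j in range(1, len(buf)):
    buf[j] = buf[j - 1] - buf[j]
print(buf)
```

j=1: buf[1] = 3-7 = -4 → [3, -4, 7, 9, 5, 7, 3, 3]
j=2: buf[2] = (-4)-7 = -11 → [3, -4, -11, 9, 5, 7, 3, 3]
j=3: buf[3] = (-11)-9 = -20 → [3, -4, -11, -20, 5, 7, 3, 3]
j=4: buf[4] = (-20)-5 = -25 → [3, -4, -11, -20, -25, 7, 3, 3]
j=5: buf[5] = (-25)-7 = -32 → [3, -4, -11, -20, -25, -32, 3, 3]
j=6: buf[6] = (-32)-3 = -35 → [3, -4, -11, -20, -25, -32, -35, 3]
j=7: buf[7] = (-35)-3 = -38 → [3, -4, -11, -20, -25, -32, -35, -38]

[3, -4, -11, -20, -25, -32, -35, -38]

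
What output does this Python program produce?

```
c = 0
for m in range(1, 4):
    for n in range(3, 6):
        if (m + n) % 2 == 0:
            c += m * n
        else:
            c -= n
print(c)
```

m=1,n=3: even sum, c = 0+3 = 3
m=1,n=4: odd sum, c = 3-4 = -1
m=1,n=5: even sum, c = (-1)+5 = 4
m=2,n=3: odd sum, c = 4-3 = 1
m=2,n=4: even sum, c = 1+8 = 9
m=2,n=5: odd sum, c = 9-5 = 4
m=3,n=3: even sum, c = 4+9 = 13
m=3,n=4: odd sum, c = 13-4 = 9
m=3,n=5: even sum, c = 9+15 = 24

24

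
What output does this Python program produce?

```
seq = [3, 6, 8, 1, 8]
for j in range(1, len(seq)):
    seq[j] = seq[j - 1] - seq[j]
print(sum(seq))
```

-43

j=1: seq[1] = 3-6 = -3 → [3, -3, 8, 1, 8]
j=2: seq[2] = (-3)-8 = -11 → [3, -3, -11, 1, 8]
j=3: seq[3] = (-11)-1 = -12 → [3, -3, -11, -12, 8]
j=4: seq[4] = (-12)-8 = -20 → [3, -3, -11, -12, -20]
sum = -43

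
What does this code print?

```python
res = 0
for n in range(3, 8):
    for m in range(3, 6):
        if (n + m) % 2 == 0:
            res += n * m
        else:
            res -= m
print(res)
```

132

n=3,m=3: even sum, res = 0+9 = 9
n=3,m=4: odd sum, res = 9-4 = 5
n=3,m=5: even sum, res = 5+15 = 20
n=4,m=3: odd sum, res = 20-3 = 17
n=4,m=4: even sum, res = 17+16 = 33
n=4,m=5: odd sum, res = 33-5 = 28
n=5,m=3: even sum, res = 28+15 = 43
n=5,m=4: odd sum, res = 43-4 = 39
n=5,m=5: even sum, res = 39+25 = 64
n=6,m=3: odd sum, res = 64-3 = 61
n=6,m=4: even sum, res = 61+24 = 85
n=6,m=5: odd sum, res = 85-5 = 80
n=7,m=3: even sum, res = 80+21 = 101
n=7,m=4: odd sum, res = 101-4 = 97
n=7,m=5: even sum, res = 97+35 = 132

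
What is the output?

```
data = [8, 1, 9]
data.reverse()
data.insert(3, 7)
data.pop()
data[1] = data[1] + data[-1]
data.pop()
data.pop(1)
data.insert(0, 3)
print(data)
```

[3, 9]

reverse → [9, 1, 8]
insert 7 at 3 → [9, 1, 8, 7]
pop() removes 7 → [9, 1, 8]
data[1] = data[1]+data[-1] = 1+8 = 9 → [9, 9, 8]
pop() removes 8 → [9, 9]
pop(1) removes 9 → [9]
insert 3 at 0 → [3, 9]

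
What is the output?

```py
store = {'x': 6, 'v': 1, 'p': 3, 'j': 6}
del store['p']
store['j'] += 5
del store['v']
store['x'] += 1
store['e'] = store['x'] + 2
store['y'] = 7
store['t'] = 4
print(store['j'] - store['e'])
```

2

del 'p' → {'x': 6, 'v': 1, 'j': 6}
store['j'] = 6+5 = 11 → {'x': 6, 'v': 1, 'j': 11}
del 'v' → {'x': 6, 'j': 11}
store['x'] = 6+1 = 7 → {'x': 7, 'j': 11}
store['e'] = store['x']+2 = 9 → {'x': 7, 'j': 11, 'e': 9}
store['y'] = 7 → {'x': 7, 'j': 11, 'e': 9, 'y': 7}
store['t'] = 4 → {'x': 7, 'j': 11, 'e': 9, 'y': 7, 't': 4}
store['j']-store['e'] = 11-9 = 2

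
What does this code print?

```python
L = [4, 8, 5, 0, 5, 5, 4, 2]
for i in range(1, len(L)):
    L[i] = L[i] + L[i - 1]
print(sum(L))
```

i=1: L[1] = 8+4 = 12 → [4, 12, 5, 0, 5, 5, 4, 2]
i=2: L[2] = 5+12 = 17 → [4, 12, 17, 0, 5, 5, 4, 2]
i=3: L[3] = 0+17 = 17 → [4, 12, 17, 17, 5, 5, 4, 2]
i=4: L[4] = 5+17 = 22 → [4, 12, 17, 17, 22, 5, 4, 2]
i=5: L[5] = 5+22 = 27 → [4, 12, 17, 17, 22, 27, 4, 2]
i=6: L[6] = 4+27 = 31 → [4, 12, 17, 17, 22, 27, 31, 2]
i=7: L[7] = 2+31 = 33 → [4, 12, 17, 17, 22, 27, 31, 33]
sum = 163

163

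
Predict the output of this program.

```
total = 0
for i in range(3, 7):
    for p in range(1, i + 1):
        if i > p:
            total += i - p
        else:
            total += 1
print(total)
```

38

i=3,p=1: 3>1, total = 0+2 = 2
i=3,p=2: 3>2, total = 2+1 = 3
i=3,p=3: not 3>3, total = 3+1 = 4
i=4,p=1: 4>1, total = 4+3 = 7
i=4,p=2: 4>2, total = 7+2 = 9
i=4,p=3: 4>3, total = 9+1 = 10
i=4,p=4: not 4>4, total = 10+1 = 11
i=5,p=1: 5>1, total = 11+4 = 15
i=5,p=2: 5>2, total = 15+3 = 18
i=5,p=3: 5>3, total = 18+2 = 20
i=5,p=4: 5>4, total = 20+1 = 21
i=5,p=5: not 5>5, total = 21+1 = 22
i=6,p=1: 6>1, total = 22+5 = 27
i=6,p=2: 6>2, total = 27+4 = 31
i=6,p=3: 6>3, total = 31+3 = 34
i=6,p=4: 6>4, total = 34+2 = 36
i=6,p=5: 6>5, total = 36+1 = 37
i=6,p=6: not 6>6, total = 37+1 = 38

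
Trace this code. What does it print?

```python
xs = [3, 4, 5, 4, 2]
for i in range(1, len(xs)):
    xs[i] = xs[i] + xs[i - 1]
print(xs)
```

i=1: xs[1] = 4+3 = 7 → [3, 7, 5, 4, 2]
i=2: xs[2] = 5+7 = 12 → [3, 7, 12, 4, 2]
i=3: xs[3] = 4+12 = 16 → [3, 7, 12, 16, 2]
i=4: xs[4] = 2+16 = 18 → [3, 7, 12, 16, 18]

[3, 7, 12, 16, 18]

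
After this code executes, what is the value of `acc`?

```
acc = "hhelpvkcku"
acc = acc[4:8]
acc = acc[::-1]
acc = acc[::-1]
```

slice [4:8] → 'pvkc'
reverse → 'ckvp'
reverse → 'pvkc'

'pvkc'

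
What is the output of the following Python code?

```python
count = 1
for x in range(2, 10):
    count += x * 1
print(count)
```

x=2: count = 1+2*1 = 3
x=3: count = 3+3*1 = 6
x=4: count = 6+4*1 = 10
x=5: count = 10+5*1 = 15
x=6: count = 15+6*1 = 21
x=7: count = 21+7*1 = 28
x=8: count = 28+8*1 = 36
x=9: count = 36+9*1 = 45

45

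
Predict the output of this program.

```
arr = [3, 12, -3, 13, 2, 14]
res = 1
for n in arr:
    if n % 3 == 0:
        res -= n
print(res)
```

-11

n=3: %3==0, res = 1-3 = -2
n=12: %3==0, res = (-2)-12 = -14
n=-3: %3==0, res = (-14)-(-3) = -11
n=13: not %3==0
n=2: not %3==0
n=14: not %3==0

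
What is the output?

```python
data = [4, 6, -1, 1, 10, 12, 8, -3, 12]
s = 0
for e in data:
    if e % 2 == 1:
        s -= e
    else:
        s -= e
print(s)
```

e=4: not odd, s = 0-4 = -4
e=6: not odd, s = (-4)-6 = -10
e=-1: odd, s = (-10)-(-1) = -9
e=1: odd, s = (-9)-1 = -10
e=10: not odd, s = (-10)-10 = -20
e=12: not odd, s = (-20)-12 = -32
e=8: not odd, s = (-32)-8 = -40
e=-3: odd, s = (-40)-(-3) = -37
e=12: not odd, s = (-37)-12 = -49

-49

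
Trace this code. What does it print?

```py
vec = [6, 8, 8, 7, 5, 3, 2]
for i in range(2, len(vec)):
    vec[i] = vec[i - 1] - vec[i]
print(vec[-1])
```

i=2: vec[2] = 8-8 = 0 → [6, 8, 0, 7, 5, 3, 2]
i=3: vec[3] = 0-7 = -7 → [6, 8, 0, -7, 5, 3, 2]
i=4: vec[4] = (-7)-5 = -12 → [6, 8, 0, -7, -12, 3, 2]
i=5: vec[5] = (-12)-3 = -15 → [6, 8, 0, -7, -12, -15, 2]
i=6: vec[6] = (-15)-2 = -17 → [6, 8, 0, -7, -12, -15, -17]

-17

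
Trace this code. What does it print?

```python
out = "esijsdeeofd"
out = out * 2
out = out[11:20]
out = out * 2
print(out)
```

esijsdeeoesijsdeeo

repeat ×2 → 'esijsdeeofdesijsdeeofd'
slice [11:20] → 'esijsdeeo'
repeat ×2 → 'esijsdeeoesijsdeeo'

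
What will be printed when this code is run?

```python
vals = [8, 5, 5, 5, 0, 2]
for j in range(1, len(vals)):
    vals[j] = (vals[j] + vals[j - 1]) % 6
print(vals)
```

j=1: vals[1] = (5+8)%6 = 1 → [8, 1, 5, 5, 0, 2]
j=2: vals[2] = (5+1)%6 = 0 → [8, 1, 0, 5, 0, 2]
j=3: vals[3] = (5+0)%6 = 5 → [8, 1, 0, 5, 0, 2]
j=4: vals[4] = (0+5)%6 = 5 → [8, 1, 0, 5, 5, 2]
j=5: vals[5] = (2+5)%6 = 1 → [8, 1, 0, 5, 5, 1]

[8, 1, 0, 5, 5, 1]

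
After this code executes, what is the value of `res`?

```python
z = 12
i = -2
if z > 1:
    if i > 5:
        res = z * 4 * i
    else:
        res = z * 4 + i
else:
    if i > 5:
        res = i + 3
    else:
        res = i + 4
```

z=12, i=-2
z > 1 is True; i > 5 is False
→ res = z * 4 + i = 46

46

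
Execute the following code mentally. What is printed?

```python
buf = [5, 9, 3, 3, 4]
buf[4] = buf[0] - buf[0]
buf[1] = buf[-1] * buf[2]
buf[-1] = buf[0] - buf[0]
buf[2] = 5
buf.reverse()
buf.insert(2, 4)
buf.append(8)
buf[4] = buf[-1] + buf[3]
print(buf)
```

buf[4] = buf[0]-buf[0] = 5-5 = 0 → [5, 9, 3, 3, 0]
buf[1] = buf[-1]*buf[2] = 0*3 = 0 → [5, 0, 3, 3, 0]
buf[-1] = buf[0]-buf[0] = 5-5 = 0 → [5, 0, 3, 3, 0]
buf[2] = 5 → [5, 0, 5, 3, 0]
reverse → [0, 3, 5, 0, 5]
insert 4 at 2 → [0, 3, 4, 5, 0, 5]
append 8 → [0, 3, 4, 5, 0, 5, 8]
buf[4] = buf[-1]+buf[3] = 8+5 = 13 → [0, 3, 4, 5, 13, 5, 8]

[0, 3, 4, 5, 13, 5, 8]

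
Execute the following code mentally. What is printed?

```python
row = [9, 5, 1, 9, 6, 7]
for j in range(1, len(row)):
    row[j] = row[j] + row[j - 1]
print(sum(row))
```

j=1: row[1] = 5+9 = 14 → [9, 14, 1, 9, 6, 7]
j=2: row[2] = 1+14 = 15 → [9, 14, 15, 9, 6, 7]
j=3: row[3] = 9+15 = 24 → [9, 14, 15, 24, 6, 7]
j=4: row[4] = 6+24 = 30 → [9, 14, 15, 24, 30, 7]
j=5: row[5] = 7+30 = 37 → [9, 14, 15, 24, 30, 37]
sum = 129

129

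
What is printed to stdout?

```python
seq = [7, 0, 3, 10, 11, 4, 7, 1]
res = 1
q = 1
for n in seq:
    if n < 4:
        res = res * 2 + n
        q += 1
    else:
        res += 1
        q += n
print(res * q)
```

n=7: not <4, res = 1+1 = 2; q=8
n=0: <4, res = 2*2+0 = 4; q=9
n=3: <4, res = 4*2+3 = 11; q=10
n=10: not <4, res = 11+1 = 12; q=20
n=11: not <4, res = 12+1 = 13; q=31
n=4: not <4, res = 13+1 = 14; q=35
n=7: not <4, res = 14+1 = 15; q=42
n=1: <4, res = 15*2+1 = 31; q=43
res*q = 31*43 = 1333

1333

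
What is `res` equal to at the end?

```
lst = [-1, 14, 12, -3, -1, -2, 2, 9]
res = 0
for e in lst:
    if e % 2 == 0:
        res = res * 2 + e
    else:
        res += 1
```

183

e=-1: not even, res = 0+1 = 1
e=14: even, res = 1*2+14 = 16
e=12: even, res = 16*2+12 = 44
e=-3: not even, res = 44+1 = 45
e=-1: not even, res = 45+1 = 46
e=-2: even, res = 46*2+(-2) = 90
e=2: even, res = 90*2+2 = 182
e=9: not even, res = 182+1 = 183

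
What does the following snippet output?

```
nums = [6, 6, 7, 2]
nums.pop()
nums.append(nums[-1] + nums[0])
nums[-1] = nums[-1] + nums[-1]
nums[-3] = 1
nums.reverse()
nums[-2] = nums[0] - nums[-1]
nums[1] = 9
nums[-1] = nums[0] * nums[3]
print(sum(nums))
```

211

pop() removes 2 → [6, 6, 7]
append nums[-1]+nums[0] = 7+6 = 13 → [6, 6, 7, 13]
nums[-1] = nums[-1]+nums[-1] = 13+13 = 26 → [6, 6, 7, 26]
nums[-3] = 1 → [6, 1, 7, 26]
reverse → [26, 7, 1, 6]
nums[-2] = nums[0]-nums[-1] = 26-6 = 20 → [26, 7, 20, 6]
nums[1] = 9 → [26, 9, 20, 6]
nums[-1] = nums[0]*nums[3] = 26*6 = 156 → [26, 9, 20, 156]
sum = 211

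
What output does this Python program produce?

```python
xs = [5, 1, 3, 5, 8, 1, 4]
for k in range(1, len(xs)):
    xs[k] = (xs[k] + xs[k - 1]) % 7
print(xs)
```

[5, 6, 2, 0, 1, 2, 6]

k=1: xs[1] = (1+5)%7 = 6 → [5, 6, 3, 5, 8, 1, 4]
k=2: xs[2] = (3+6)%7 = 2 → [5, 6, 2, 5, 8, 1, 4]
k=3: xs[3] = (5+2)%7 = 0 → [5, 6, 2, 0, 8, 1, 4]
k=4: xs[4] = (8+0)%7 = 1 → [5, 6, 2, 0, 1, 1, 4]
k=5: xs[5] = (1+1)%7 = 2 → [5, 6, 2, 0, 1, 2, 4]
k=6: xs[6] = (4+2)%7 = 6 → [5, 6, 2, 0, 1, 2, 6]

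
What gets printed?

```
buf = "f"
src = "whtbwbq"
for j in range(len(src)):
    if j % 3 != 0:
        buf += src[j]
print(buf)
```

fhtwb

j=0: skip
j=1: add 'h' → 'fh'
j=2: add 't' → 'fht'
j=3: skip
j=4: add 'w' → 'fhtw'
j=5: add 'b' → 'fhtwb'
j=6: skip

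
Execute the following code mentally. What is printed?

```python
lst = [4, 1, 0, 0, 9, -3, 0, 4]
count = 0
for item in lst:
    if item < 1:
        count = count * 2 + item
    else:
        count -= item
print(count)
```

item=4: not <1, count = 0-4 = -4
item=1: not <1, count = (-4)-1 = -5
item=0: <1, count = (-5)*2+0 = -10
item=0: <1, count = (-10)*2+0 = -20
item=9: not <1, count = (-20)-9 = -29
item=-3: <1, count = (-29)*2+(-3) = -61
item=0: <1, count = (-61)*2+0 = -122
item=4: not <1, count = (-122)-4 = -126

-126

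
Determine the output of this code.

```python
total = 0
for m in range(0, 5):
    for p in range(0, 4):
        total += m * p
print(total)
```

m=0,p=0: total = 0+0 = 0
m=0,p=1: total = 0+0 = 0
m=0,p=2: total = 0+0 = 0
m=0,p=3: total = 0+0 = 0
m=1,p=0: total = 0+0 = 0
m=1,p=1: total = 0+1 = 1
m=1,p=2: total = 1+2 = 3
m=1,p=3: total = 3+3 = 6
m=2,p=0: total = 6+0 = 6
m=2,p=1: total = 6+2 = 8
m=2,p=2: total = 8+4 = 12
m=2,p=3: total = 12+6 = 18
m=3,p=0: total = 18+0 = 18
m=3,p=1: total = 18+3 = 21
m=3,p=2: total = 21+6 = 27
m=3,p=3: total = 27+9 = 36
m=4,p=0: total = 36+0 = 36
m=4,p=1: total = 36+4 = 40
m=4,p=2: total = 40+8 = 48
m=4,p=3: total = 48+12 = 60

60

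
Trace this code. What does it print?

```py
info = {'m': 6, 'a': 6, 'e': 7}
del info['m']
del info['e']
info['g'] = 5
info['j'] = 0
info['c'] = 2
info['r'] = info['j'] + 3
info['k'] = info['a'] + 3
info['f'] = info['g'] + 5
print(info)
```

del 'm' → {'a': 6, 'e': 7}
del 'e' → {'a': 6}
info['g'] = 5 → {'a': 6, 'g': 5}
info['j'] = 0 → {'a': 6, 'g': 5, 'j': 0}
info['c'] = 2 → {'a': 6, 'g': 5, 'j': 0, 'c': 2}
info['r'] = info['j']+3 = 3 → {'a': 6, 'g': 5, 'j': 0, 'c': 2, 'r': 3}
info['k'] = info['a']+3 = 9 → {'a': 6, 'g': 5, 'j': 0, 'c': 2, 'r': 3, 'k': 9}
info['f'] = info['g']+5 = 10 → {'a': 6, 'g': 5, 'j': 0, 'c': 2, 'r': 3, 'k': 9, 'f': 10}

{'a': 6, 'g': 5, 'j': 0, 'c': 2, 'r': 3, 'k': 9, 'f': 10}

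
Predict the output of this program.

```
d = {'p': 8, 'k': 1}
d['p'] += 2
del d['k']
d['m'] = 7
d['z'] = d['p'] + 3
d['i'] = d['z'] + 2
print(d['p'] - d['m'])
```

d['p'] = 8+2 = 10 → {'p': 10, 'k': 1}
del 'k' → {'p': 10}
d['m'] = 7 → {'p': 10, 'm': 7}
d['z'] = d['p']+3 = 13 → {'p': 10, 'm': 7, 'z': 13}
d['i'] = d['z']+2 = 15 → {'p': 10, 'm': 7, 'z': 13, 'i': 15}
d['p']-d['m'] = 10-7 = 3

3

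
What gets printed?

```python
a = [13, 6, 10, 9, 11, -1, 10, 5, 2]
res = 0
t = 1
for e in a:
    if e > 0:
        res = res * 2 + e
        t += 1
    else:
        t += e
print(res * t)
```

21216

e=13: >0, res = 0*2+13 = 13; t=2
e=6: >0, res = 13*2+6 = 32; t=3
e=10: >0, res = 32*2+10 = 74; t=4
e=9: >0, res = 74*2+9 = 157; t=5
e=11: >0, res = 157*2+11 = 325; t=6
e=-1: not >0; t=5
e=10: >0, res = 325*2+10 = 660; t=6
e=5: >0, res = 660*2+5 = 1325; t=7
e=2: >0, res = 1325*2+2 = 2652; t=8
res*t = 2652*8 = 21216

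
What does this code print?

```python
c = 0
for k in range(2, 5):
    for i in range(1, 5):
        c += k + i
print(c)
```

k=2,i=1: c = 0+3 = 3
k=2,i=2: c = 3+4 = 7
k=2,i=3: c = 7+5 = 12
k=2,i=4: c = 12+6 = 18
k=3,i=1: c = 18+4 = 22
k=3,i=2: c = 22+5 = 27
k=3,i=3: c = 27+6 = 33
k=3,i=4: c = 33+7 = 40
k=4,i=1: c = 40+5 = 45
k=4,i=2: c = 45+6 = 51
k=4,i=3: c = 51+7 = 58
k=4,i=4: c = 58+8 = 66

66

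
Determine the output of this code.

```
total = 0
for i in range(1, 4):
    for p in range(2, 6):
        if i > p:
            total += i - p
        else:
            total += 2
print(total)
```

23

i=1,p=2: not 1>2, total = 0+2 = 2
i=1,p=3: not 1>3, total = 2+2 = 4
i=1,p=4: not 1>4, total = 4+2 = 6
i=1,p=5: not 1>5, total = 6+2 = 8
i=2,p=2: not 2>2, total = 8+2 = 10
i=2,p=3: not 2>3, total = 10+2 = 12
i=2,p=4: not 2>4, total = 12+2 = 14
i=2,p=5: not 2>5, total = 14+2 = 16
i=3,p=2: 3>2, total = 16+1 = 17
i=3,p=3: not 3>3, total = 17+2 = 19
i=3,p=4: not 3>4, total = 19+2 = 21
i=3,p=5: not 3>5, total = 21+2 = 23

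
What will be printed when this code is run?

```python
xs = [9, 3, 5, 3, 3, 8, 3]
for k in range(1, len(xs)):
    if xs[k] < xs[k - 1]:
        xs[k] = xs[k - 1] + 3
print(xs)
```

[9, 12, 15, 18, 21, 24, 27]

k=1: 3<9, xs[1] = 9+3 = 12 → [9, 12, 5, 3, 3, 8, 3]
k=2: 5<12, xs[2] = 12+3 = 15 → [9, 12, 15, 3, 3, 8, 3]
k=3: 3<15, xs[3] = 15+3 = 18 → [9, 12, 15, 18, 3, 8, 3]
k=4: 3<18, xs[4] = 18+3 = 21 → [9, 12, 15, 18, 21, 8, 3]
k=5: 8<21, xs[5] = 21+3 = 24 → [9, 12, 15, 18, 21, 24, 3]
k=6: 3<24, xs[6] = 24+3 = 27 → [9, 12, 15, 18, 21, 24, 27]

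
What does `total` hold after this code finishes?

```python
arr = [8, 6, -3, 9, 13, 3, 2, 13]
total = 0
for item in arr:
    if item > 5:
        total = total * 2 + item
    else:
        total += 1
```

item=8: >5, total = 0*2+8 = 8
item=6: >5, total = 8*2+6 = 22
item=-3: not >5, total = 22+1 = 23
item=9: >5, total = 23*2+9 = 55
item=13: >5, total = 55*2+13 = 123
item=3: not >5, total = 123+1 = 124
item=2: not >5, total = 124+1 = 125
item=13: >5, total = 125*2+13 = 263

263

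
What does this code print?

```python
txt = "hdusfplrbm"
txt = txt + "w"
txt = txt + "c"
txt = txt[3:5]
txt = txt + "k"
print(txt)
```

+ 'w' → 'hdusfplrbmw'
+ 'c' → 'hdusfplrbmwc'
slice [3:5] → 'sf'
+ 'k' → 'sfk'

sfk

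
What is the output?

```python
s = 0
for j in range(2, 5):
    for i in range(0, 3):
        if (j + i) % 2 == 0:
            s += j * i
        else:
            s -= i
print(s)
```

11

j=2,i=0: even sum, s = 0+0 = 0
j=2,i=1: odd sum, s = 0-1 = -1
j=2,i=2: even sum, s = (-1)+4 = 3
j=3,i=0: odd sum, s = 3-0 = 3
j=3,i=1: even sum, s = 3+3 = 6
j=3,i=2: odd sum, s = 6-2 = 4
j=4,i=0: even sum, s = 4+0 = 4
j=4,i=1: odd sum, s = 4-1 = 3
j=4,i=2: even sum, s = 3+8 = 11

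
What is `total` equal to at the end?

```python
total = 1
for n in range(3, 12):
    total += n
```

64

n=3: total = 1+3 = 4
n=4: total = 4+4 = 8
n=5: total = 8+5 = 13
n=6: total = 13+6 = 19
n=7: total = 19+7 = 26
n=8: total = 26+8 = 34
n=9: total = 34+9 = 43
n=10: total = 43+10 = 53
n=11: total = 53+11 = 64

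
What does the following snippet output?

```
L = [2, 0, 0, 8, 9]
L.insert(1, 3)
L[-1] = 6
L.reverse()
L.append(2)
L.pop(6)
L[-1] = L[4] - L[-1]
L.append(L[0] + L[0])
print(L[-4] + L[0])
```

insert 3 at 1 → [2, 3, 0, 0, 8, 9]
L[-1] = 6 → [2, 3, 0, 0, 8, 6]
reverse → [6, 8, 0, 0, 3, 2]
append 2 → [6, 8, 0, 0, 3, 2, 2]
pop(6) removes 2 → [6, 8, 0, 0, 3, 2]
L[-1] = L[4]-L[-1] = 3-2 = 1 → [6, 8, 0, 0, 3, 1]
append L[0]+L[0] = 6+6 = 12 → [6, 8, 0, 0, 3, 1, 12]
L[-4]+L[0] = 0+6 = 6

6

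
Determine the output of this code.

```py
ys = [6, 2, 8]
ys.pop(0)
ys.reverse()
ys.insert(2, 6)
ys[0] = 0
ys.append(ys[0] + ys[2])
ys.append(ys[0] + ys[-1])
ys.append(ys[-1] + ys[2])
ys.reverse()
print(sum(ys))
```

32

pop(0) removes 6 → [2, 8]
reverse → [8, 2]
insert 6 at 2 → [8, 2, 6]
ys[0] = 0 → [0, 2, 6]
append ys[0]+ys[2] = 0+6 = 6 → [0, 2, 6, 6]
append ys[0]+ys[-1] = 0+6 = 6 → [0, 2, 6, 6, 6]
append ys[-1]+ys[2] = 6+6 = 12 → [0, 2, 6, 6, 6, 12]
reverse → [12, 6, 6, 6, 2, 0]
sum = 32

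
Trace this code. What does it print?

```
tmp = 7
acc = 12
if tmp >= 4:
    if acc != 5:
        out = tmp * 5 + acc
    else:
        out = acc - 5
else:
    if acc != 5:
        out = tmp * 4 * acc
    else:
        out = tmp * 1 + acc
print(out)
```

47

tmp=7, acc=12
tmp >= 4 is True; acc != 5 is True
→ out = tmp * 5 + acc = 47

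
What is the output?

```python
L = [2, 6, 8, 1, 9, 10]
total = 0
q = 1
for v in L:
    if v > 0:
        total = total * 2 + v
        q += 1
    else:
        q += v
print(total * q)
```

v=2: >0, total = 0*2+2 = 2; q=2
v=6: >0, total = 2*2+6 = 10; q=3
v=8: >0, total = 10*2+8 = 28; q=4
v=1: >0, total = 28*2+1 = 57; q=5
v=9: >0, total = 57*2+9 = 123; q=6
v=10: >0, total = 123*2+10 = 256; q=7
total*q = 256*7 = 1792

1792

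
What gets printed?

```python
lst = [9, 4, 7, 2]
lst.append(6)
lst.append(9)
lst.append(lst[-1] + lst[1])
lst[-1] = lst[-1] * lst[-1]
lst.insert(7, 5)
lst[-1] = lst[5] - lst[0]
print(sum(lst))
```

206

append 6 → [9, 4, 7, 2, 6]
append 9 → [9, 4, 7, 2, 6, 9]
append lst[-1]+lst[1] = 9+4 = 13 → [9, 4, 7, 2, 6, 9, 13]
lst[-1] = lst[-1]*lst[-1] = 13*13 = 169 → [9, 4, 7, 2, 6, 9, 169]
insert 5 at 7 → [9, 4, 7, 2, 6, 9, 169, 5]
lst[-1] = lst[5]-lst[0] = 9-9 = 0 → [9, 4, 7, 2, 6, 9, 169, 0]
sum = 206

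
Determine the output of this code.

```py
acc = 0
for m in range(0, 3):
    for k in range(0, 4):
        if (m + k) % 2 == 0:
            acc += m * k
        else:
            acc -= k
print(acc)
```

m=0,k=0: even sum, acc = 0+0 = 0
m=0,k=1: odd sum, acc = 0-1 = -1
m=0,k=2: even sum, acc = (-1)+0 = -1
m=0,k=3: odd sum, acc = (-1)-3 = -4
m=1,k=0: odd sum, acc = (-4)-0 = -4
m=1,k=1: even sum, acc = (-4)+1 = -3
m=1,k=2: odd sum, acc = (-3)-2 = -5
m=1,k=3: even sum, acc = (-5)+3 = -2
m=2,k=0: even sum, acc = (-2)+0 = -2
m=2,k=1: odd sum, acc = (-2)-1 = -3
m=2,k=2: even sum, acc = (-3)+4 = 1
m=2,k=3: odd sum, acc = 1-3 = -2

-2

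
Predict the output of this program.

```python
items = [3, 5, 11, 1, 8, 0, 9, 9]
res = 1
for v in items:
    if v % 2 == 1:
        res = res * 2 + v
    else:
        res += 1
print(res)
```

367

v=3: odd, res = 1*2+3 = 5
v=5: odd, res = 5*2+5 = 15
v=11: odd, res = 15*2+11 = 41
v=1: odd, res = 41*2+1 = 83
v=8: not odd, res = 83+1 = 84
v=0: not odd, res = 84+1 = 85
v=9: odd, res = 85*2+9 = 179
v=9: odd, res = 179*2+9 = 367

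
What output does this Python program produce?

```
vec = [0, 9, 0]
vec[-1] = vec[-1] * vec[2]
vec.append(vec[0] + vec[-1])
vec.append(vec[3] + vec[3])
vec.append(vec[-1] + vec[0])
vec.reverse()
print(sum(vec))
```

vec[-1] = vec[-1]*vec[2] = 0*0 = 0 → [0, 9, 0]
append vec[0]+vec[-1] = 0+0 = 0 → [0, 9, 0, 0]
append vec[3]+vec[3] = 0+0 = 0 → [0, 9, 0, 0, 0]
append vec[-1]+vec[0] = 0+0 = 0 → [0, 9, 0, 0, 0, 0]
reverse → [0, 0, 0, 0, 9, 0]
sum = 9

9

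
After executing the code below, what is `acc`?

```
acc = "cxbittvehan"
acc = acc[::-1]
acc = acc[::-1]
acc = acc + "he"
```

'cxbittvehanhe'

reverse → 'nahevttibxc'
reverse → 'cxbittvehan'
+ 'he' → 'cxbittvehanhe'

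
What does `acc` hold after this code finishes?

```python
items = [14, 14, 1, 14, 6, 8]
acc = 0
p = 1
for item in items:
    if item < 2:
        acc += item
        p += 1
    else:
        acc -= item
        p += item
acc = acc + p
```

3

item=14: not <2, acc = 0-14 = -14; p=15
item=14: not <2, acc = (-14)-14 = -28; p=29
item=1: <2, acc = (-28)+1 = -27; p=30
item=14: not <2, acc = (-27)-14 = -41; p=44
item=6: not <2, acc = (-41)-6 = -47; p=50
item=8: not <2, acc = (-47)-8 = -55; p=58
acc+p = (-55)+58 = 3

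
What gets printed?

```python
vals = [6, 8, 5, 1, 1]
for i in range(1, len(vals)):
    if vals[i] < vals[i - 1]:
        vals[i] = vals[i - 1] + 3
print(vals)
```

i=1: 8>=6, unchanged → [6, 8, 5, 1, 1]
i=2: 5<8, vals[2] = 8+3 = 11 → [6, 8, 11, 1, 1]
i=3: 1<11, vals[3] = 11+3 = 14 → [6, 8, 11, 14, 1]
i=4: 1<14, vals[4] = 14+3 = 17 → [6, 8, 11, 14, 17]

[6, 8, 11, 14, 17]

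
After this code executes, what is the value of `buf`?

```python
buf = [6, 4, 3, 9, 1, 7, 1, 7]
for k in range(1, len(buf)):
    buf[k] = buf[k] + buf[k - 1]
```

k=1: buf[1] = 4+6 = 10 → [6, 10, 3, 9, 1, 7, 1, 7]
k=2: buf[2] = 3+10 = 13 → [6, 10, 13, 9, 1, 7, 1, 7]
k=3: buf[3] = 9+13 = 22 → [6, 10, 13, 22, 1, 7, 1, 7]
k=4: buf[4] = 1+22 = 23 → [6, 10, 13, 22, 23, 7, 1, 7]
k=5: buf[5] = 7+23 = 30 → [6, 10, 13, 22, 23, 30, 1, 7]
k=6: buf[6] = 1+30 = 31 → [6, 10, 13, 22, 23, 30, 31, 7]
k=7: buf[7] = 7+31 = 38 → [6, 10, 13, 22, 23, 30, 31, 38]

[6, 10, 13, 22, 23, 30, 31, 38]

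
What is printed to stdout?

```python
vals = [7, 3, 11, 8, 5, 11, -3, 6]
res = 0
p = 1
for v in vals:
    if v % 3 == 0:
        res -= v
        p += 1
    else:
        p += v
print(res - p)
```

-52

v=7: not %3==0; p=8
v=3: %3==0, res = 0-3 = -3; p=9
v=11: not %3==0; p=20
v=8: not %3==0; p=28
v=5: not %3==0; p=33
v=11: not %3==0; p=44
v=-3: %3==0, res = (-3)-(-3) = 0; p=45
v=6: %3==0, res = 0-6 = -6; p=46
res-p = (-6)-46 = -52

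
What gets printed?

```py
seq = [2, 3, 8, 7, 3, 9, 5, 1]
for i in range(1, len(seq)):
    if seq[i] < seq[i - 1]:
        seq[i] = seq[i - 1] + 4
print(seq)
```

i=1: 3>=2, unchanged → [2, 3, 8, 7, 3, 9, 5, 1]
i=2: 8>=3, unchanged → [2, 3, 8, 7, 3, 9, 5, 1]
i=3: 7<8, seq[3] = 8+4 = 12 → [2, 3, 8, 12, 3, 9, 5, 1]
i=4: 3<12, seq[4] = 12+4 = 16 → [2, 3, 8, 12, 16, 9, 5, 1]
i=5: 9<16, seq[5] = 16+4 = 20 → [2, 3, 8, 12, 16, 20, 5, 1]
i=6: 5<20, seq[6] = 20+4 = 24 → [2, 3, 8, 12, 16, 20, 24, 1]
i=7: 1<24, seq[7] = 24+4 = 28 → [2, 3, 8, 12, 16, 20, 24, 28]

[2, 3, 8, 12, 16, 20, 24, 28]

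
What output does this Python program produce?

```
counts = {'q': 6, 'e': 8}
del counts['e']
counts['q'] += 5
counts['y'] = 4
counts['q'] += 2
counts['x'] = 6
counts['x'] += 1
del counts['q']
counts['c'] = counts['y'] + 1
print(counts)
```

del 'e' → {'q': 6}
counts['q'] = 6+5 = 11 → {'q': 11}
counts['y'] = 4 → {'q': 11, 'y': 4}
counts['q'] = 11+2 = 13 → {'q': 13, 'y': 4}
counts['x'] = 6 → {'q': 13, 'y': 4, 'x': 6}
counts['x'] = 6+1 = 7 → {'q': 13, 'y': 4, 'x': 7}
del 'q' → {'y': 4, 'x': 7}
counts['c'] = counts['y']+1 = 5 → {'y': 4, 'x': 7, 'c': 5}

{'y': 4, 'x': 7, 'c': 5}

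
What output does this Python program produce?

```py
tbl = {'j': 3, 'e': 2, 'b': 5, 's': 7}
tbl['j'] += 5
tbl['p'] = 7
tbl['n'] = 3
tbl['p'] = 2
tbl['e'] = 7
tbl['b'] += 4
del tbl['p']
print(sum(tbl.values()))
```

tbl['j'] = 3+5 = 8 → {'j': 8, 'e': 2, 'b': 5, 's': 7}
tbl['p'] = 7 → {'j': 8, 'e': 2, 'b': 5, 's': 7, 'p': 7}
tbl['n'] = 3 → {'j': 8, 'e': 2, 'b': 5, 's': 7, 'p': 7, 'n': 3}
tbl['p'] = 2 → {'j': 8, 'e': 2, 'b': 5, 's': 7, 'p': 2, 'n': 3}
tbl['e'] = 7 → {'j': 8, 'e': 7, 'b': 5, 's': 7, 'p': 2, 'n': 3}
tbl['b'] = 5+4 = 9 → {'j': 8, 'e': 7, 'b': 9, 's': 7, 'p': 2, 'n': 3}
del 'p' → {'j': 8, 'e': 7, 'b': 9, 's': 7, 'n': 3}
sum of values = 34

34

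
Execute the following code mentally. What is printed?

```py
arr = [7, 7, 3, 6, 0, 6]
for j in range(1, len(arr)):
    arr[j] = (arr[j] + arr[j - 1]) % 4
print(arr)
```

[7, 2, 1, 3, 3, 1]

j=1: arr[1] = (7+7)%4 = 2 → [7, 2, 3, 6, 0, 6]
j=2: arr[2] = (3+2)%4 = 1 → [7, 2, 1, 6, 0, 6]
j=3: arr[3] = (6+1)%4 = 3 → [7, 2, 1, 3, 0, 6]
j=4: arr[4] = (0+3)%4 = 3 → [7, 2, 1, 3, 3, 6]
j=5: arr[5] = (6+3)%4 = 1 → [7, 2, 1, 3, 3, 1]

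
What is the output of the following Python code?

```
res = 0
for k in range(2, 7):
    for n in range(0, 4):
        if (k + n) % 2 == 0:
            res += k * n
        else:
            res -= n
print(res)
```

k=2,n=0: even sum, res = 0+0 = 0
k=2,n=1: odd sum, res = 0-1 = -1
k=2,n=2: even sum, res = (-1)+4 = 3
k=2,n=3: odd sum, res = 3-3 = 0
k=3,n=0: odd sum, res = 0-0 = 0
k=3,n=1: even sum, res = 0+3 = 3
k=3,n=2: odd sum, res = 3-2 = 1
k=3,n=3: even sum, res = 1+9 = 10
k=4,n=0: even sum, res = 10+0 = 10
k=4,n=1: odd sum, res = 10-1 = 9
k=4,n=2: even sum, res = 9+8 = 17
k=4,n=3: odd sum, res = 17-3 = 14
k=5,n=0: odd sum, res = 14-0 = 14
k=5,n=1: even sum, res = 14+5 = 19
k=5,n=2: odd sum, res = 19-2 = 17
k=5,n=3: even sum, res = 17+15 = 32
k=6,n=0: even sum, res = 32+0 = 32
k=6,n=1: odd sum, res = 32-1 = 31
k=6,n=2: even sum, res = 31+12 = 43
k=6,n=3: odd sum, res = 43-3 = 40

40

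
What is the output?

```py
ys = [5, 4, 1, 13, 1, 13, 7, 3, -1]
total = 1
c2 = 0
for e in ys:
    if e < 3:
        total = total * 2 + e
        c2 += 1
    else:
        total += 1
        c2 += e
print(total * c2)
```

e=5: not <3, total = 1+1 = 2; c2=5
e=4: not <3, total = 2+1 = 3; c2=9
e=1: <3, total = 3*2+1 = 7; c2=10
e=13: not <3, total = 7+1 = 8; c2=23
e=1: <3, total = 8*2+1 = 17; c2=24
e=13: not <3, total = 17+1 = 18; c2=37
e=7: not <3, total = 18+1 = 19; c2=44
e=3: not <3, total = 19+1 = 20; c2=47
e=-1: <3, total = 20*2+(-1) = 39; c2=48
total*c2 = 39*48 = 1872

1872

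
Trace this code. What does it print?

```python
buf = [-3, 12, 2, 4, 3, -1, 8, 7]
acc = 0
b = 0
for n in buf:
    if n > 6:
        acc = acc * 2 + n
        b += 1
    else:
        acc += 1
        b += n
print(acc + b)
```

103

n=-3: not >6, acc = 0+1 = 1; b=-3
n=12: >6, acc = 1*2+12 = 14; b=-2
n=2: not >6, acc = 14+1 = 15; b=0
n=4: not >6, acc = 15+1 = 16; b=4
n=3: not >6, acc = 16+1 = 17; b=7
n=-1: not >6, acc = 17+1 = 18; b=6
n=8: >6, acc = 18*2+8 = 44; b=7
n=7: >6, acc = 44*2+7 = 95; b=8
acc+b = 95+8 = 103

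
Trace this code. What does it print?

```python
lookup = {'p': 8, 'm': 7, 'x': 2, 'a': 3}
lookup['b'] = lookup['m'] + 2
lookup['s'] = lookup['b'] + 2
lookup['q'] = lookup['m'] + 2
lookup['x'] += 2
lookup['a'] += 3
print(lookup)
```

lookup['b'] = lookup['m']+2 = 9 → {'p': 8, 'm': 7, 'x': 2, 'a': 3, 'b': 9}
lookup['s'] = lookup['b']+2 = 11 → {'p': 8, 'm': 7, 'x': 2, 'a': 3, 'b': 9, 's': 11}
lookup['q'] = lookup['m']+2 = 9 → {'p': 8, 'm': 7, 'x': 2, 'a': 3, 'b': 9, 's': 11, 'q': 9}
lookup['x'] = 2+2 = 4 → {'p': 8, 'm': 7, 'x': 4, 'a': 3, 'b': 9, 's': 11, 'q': 9}
lookup['a'] = 3+3 = 6 → {'p': 8, 'm': 7, 'x': 4, 'a': 6, 'b': 9, 's': 11, 'q': 9}

{'p': 8, 'm': 7, 'x': 4, 'a': 6, 'b': 9, 's': 11, 'q': 9}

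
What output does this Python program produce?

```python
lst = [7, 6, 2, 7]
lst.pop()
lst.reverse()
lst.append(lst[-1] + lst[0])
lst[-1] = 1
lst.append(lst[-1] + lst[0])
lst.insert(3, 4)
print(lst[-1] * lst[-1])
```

pop() removes 7 → [7, 6, 2]
reverse → [2, 6, 7]
append lst[-1]+lst[0] = 7+2 = 9 → [2, 6, 7, 9]
lst[-1] = 1 → [2, 6, 7, 1]
append lst[-1]+lst[0] = 1+2 = 3 → [2, 6, 7, 1, 3]
insert 4 at 3 → [2, 6, 7, 4, 1, 3]
lst[-1]*lst[-1] = 3*3 = 9

9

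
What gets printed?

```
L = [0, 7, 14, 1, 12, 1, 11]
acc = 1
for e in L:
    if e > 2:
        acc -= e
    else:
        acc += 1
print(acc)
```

e=0: not >2, acc = 1+1 = 2
e=7: >2, acc = 2-7 = -5
e=14: >2, acc = (-5)-14 = -19
e=1: not >2, acc = (-19)+1 = -18
e=12: >2, acc = (-18)-12 = -30
e=1: not >2, acc = (-30)+1 = -29
e=11: >2, acc = (-29)-11 = -40

-40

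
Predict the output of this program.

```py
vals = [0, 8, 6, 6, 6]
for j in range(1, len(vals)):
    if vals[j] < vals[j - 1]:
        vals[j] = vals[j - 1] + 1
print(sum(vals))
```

38

j=1: 8>=0, unchanged → [0, 8, 6, 6, 6]
j=2: 6<8, vals[2] = 8+1 = 9 → [0, 8, 9, 6, 6]
j=3: 6<9, vals[3] = 9+1 = 10 → [0, 8, 9, 10, 6]
j=4: 6<10, vals[4] = 10+1 = 11 → [0, 8, 9, 10, 11]
sum = 38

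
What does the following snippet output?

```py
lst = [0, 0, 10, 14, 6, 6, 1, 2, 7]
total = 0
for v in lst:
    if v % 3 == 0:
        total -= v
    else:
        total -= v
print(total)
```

-46

v=0: %3==0, total = 0-0 = 0
v=0: %3==0, total = 0-0 = 0
v=10: not %3==0, total = 0-10 = -10
v=14: not %3==0, total = (-10)-14 = -24
v=6: %3==0, total = (-24)-6 = -30
v=6: %3==0, total = (-30)-6 = -36
v=1: not %3==0, total = (-36)-1 = -37
v=2: not %3==0, total = (-37)-2 = -39
v=7: not %3==0, total = (-39)-7 = -46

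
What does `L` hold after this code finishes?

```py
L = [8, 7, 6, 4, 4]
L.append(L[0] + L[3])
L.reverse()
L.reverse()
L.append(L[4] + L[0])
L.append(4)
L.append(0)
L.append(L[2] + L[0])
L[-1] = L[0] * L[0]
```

[8, 7, 6, 4, 4, 12, 12, 4, 0, 64]

append L[0]+L[3] = 8+4 = 12 → [8, 7, 6, 4, 4, 12]
reverse → [12, 4, 4, 6, 7, 8]
reverse → [8, 7, 6, 4, 4, 12]
append L[4]+L[0] = 4+8 = 12 → [8, 7, 6, 4, 4, 12, 12]
append 4 → [8, 7, 6, 4, 4, 12, 12, 4]
append 0 → [8, 7, 6, 4, 4, 12, 12, 4, 0]
append L[2]+L[0] = 6+8 = 14 → [8, 7, 6, 4, 4, 12, 12, 4, 0, 14]
L[-1] = L[0]*L[0] = 8*8 = 64 → [8, 7, 6, 4, 4, 12, 12, 4, 0, 64]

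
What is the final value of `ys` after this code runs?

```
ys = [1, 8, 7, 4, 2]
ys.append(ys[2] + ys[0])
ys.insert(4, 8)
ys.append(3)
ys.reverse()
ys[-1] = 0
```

[3, 8, 2, 8, 4, 7, 8, 0]

append ys[2]+ys[0] = 7+1 = 8 → [1, 8, 7, 4, 2, 8]
insert 8 at 4 → [1, 8, 7, 4, 8, 2, 8]
append 3 → [1, 8, 7, 4, 8, 2, 8, 3]
reverse → [3, 8, 2, 8, 4, 7, 8, 1]
ys[-1] = 0 → [3, 8, 2, 8, 4, 7, 8, 0]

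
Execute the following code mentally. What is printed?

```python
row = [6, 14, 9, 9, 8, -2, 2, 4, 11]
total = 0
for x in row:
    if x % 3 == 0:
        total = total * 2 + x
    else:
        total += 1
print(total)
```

60

x=6: %3==0, total = 0*2+6 = 6
x=14: not %3==0, total = 6+1 = 7
x=9: %3==0, total = 7*2+9 = 23
x=9: %3==0, total = 23*2+9 = 55
x=8: not %3==0, total = 55+1 = 56
x=-2: not %3==0, total = 56+1 = 57
x=2: not %3==0, total = 57+1 = 58
x=4: not %3==0, total = 58+1 = 59
x=11: not %3==0, total = 59+1 = 60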